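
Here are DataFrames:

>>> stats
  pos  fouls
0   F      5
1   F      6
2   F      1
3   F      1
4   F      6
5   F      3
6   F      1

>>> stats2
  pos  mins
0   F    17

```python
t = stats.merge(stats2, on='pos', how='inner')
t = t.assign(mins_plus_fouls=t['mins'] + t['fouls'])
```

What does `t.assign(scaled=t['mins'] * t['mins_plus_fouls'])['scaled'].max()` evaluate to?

merge on 'pos' (how='inner') → 7 rows:
  pos  fouls  mins
0   F      5    17
1   F      6    17
2   F      1    17
3   F      1    17
4   F      6    17
5   F      3    17
6   F      1    17
add column mins_plus_fouls = t['mins'] + t['fouls']:
  pos  fouls  mins  mins_plus_fouls
0   F      5    17               22
1   F      6    17               23
2   F      1    17               18
3   F      1    17               18
4   F      6    17               23
5   F      3    17               20
6   F      1    17               18
add column scaled = t['mins'] * t['mins_plus_fouls']:
  pos  fouls  mins  mins_plus_fouls  scaled
0   F      5    17               22     374
1   F      6    17               23     391
2   F      1    17               18     306
3   F      1    17               18     306
4   F      6    17               23     391
5   F      3    17               20     340
6   F      1    17               18     306
Hence 391.

391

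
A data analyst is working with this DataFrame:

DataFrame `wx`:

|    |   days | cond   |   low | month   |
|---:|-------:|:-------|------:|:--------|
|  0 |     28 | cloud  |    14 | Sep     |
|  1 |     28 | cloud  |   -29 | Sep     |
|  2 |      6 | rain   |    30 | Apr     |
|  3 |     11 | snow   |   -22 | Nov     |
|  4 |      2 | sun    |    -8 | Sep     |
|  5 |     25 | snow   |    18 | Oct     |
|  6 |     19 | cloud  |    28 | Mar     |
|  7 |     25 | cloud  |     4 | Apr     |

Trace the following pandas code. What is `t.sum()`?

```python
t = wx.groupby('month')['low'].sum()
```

35

group by month, sum of low:
month
Apr    34
Mar    28
Nov   -22
Oct    18
Sep   -23
Name: low, dtype: int64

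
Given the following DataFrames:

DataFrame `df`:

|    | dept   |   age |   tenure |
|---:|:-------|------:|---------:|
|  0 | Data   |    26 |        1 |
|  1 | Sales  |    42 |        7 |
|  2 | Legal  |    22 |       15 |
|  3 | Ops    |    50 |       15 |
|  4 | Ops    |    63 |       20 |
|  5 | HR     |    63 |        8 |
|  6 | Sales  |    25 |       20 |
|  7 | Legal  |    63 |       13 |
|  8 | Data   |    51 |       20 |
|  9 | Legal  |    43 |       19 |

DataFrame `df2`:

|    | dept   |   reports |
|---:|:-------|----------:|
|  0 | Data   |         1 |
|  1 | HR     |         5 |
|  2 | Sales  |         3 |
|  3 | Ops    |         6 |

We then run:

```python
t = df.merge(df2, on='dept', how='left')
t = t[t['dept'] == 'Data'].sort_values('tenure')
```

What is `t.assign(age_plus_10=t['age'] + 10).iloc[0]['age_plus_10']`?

merge on 'dept' (how='left') → 10 rows:
    dept  age  tenure  reports
0   Data   26       1      1.0
1  Sales   42       7      3.0
2  Legal   22      15      NaN
3    Ops   50      15      6.0
4    Ops   63      20      6.0
5     HR   63       8      5.0
6  Sales   25      20      3.0
7  Legal   63      13      NaN
8   Data   51      20      1.0
9  Legal   43      19      NaN
filter rows where dept == 'Data':
   dept  age  tenure  reports
0  Data   26       1      1.0
8  Data   51      20      1.0
sort by tenure:
   dept  age  tenure  reports
0  Data   26       1      1.0
8  Data   51      20      1.0
add column age_plus_10 = t['age'] + 10:
   dept  age  tenure  reports  age_plus_10
0  Data   26       1      1.0           36
8  Data   51      20      1.0           61
Reading off the value at position 0, column 'age_plus_10', we get 36.

36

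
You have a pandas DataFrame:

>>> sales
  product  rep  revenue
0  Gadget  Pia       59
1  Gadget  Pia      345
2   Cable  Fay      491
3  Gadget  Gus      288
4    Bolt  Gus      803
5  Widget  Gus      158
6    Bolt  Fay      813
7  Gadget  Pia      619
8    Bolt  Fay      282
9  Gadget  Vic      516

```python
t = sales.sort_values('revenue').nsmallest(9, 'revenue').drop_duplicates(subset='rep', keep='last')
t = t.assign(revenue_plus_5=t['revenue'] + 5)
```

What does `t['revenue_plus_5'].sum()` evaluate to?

sort by revenue:
  product  rep  revenue
0  Gadget  Pia       59
5  Widget  Gus      158
8    Bolt  Fay      282
3  Gadget  Gus      288
1  Gadget  Pia      345
2   Cable  Fay      491
9  Gadget  Vic      516
7  Gadget  Pia      619
4    Bolt  Gus      803
6    Bolt  Fay      813
take 9 rows with smallest revenue:
  product  rep  revenue
0  Gadget  Pia       59
5  Widget  Gus      158
8    Bolt  Fay      282
3  Gadget  Gus      288
1  Gadget  Pia      345
2   Cable  Fay      491
9  Gadget  Vic      516
7  Gadget  Pia      619
4    Bolt  Gus      803
drop duplicate rep (keep=last):
  product  rep  revenue
2   Cable  Fay      491
9  Gadget  Vic      516
7  Gadget  Pia      619
4    Bolt  Gus      803
add column revenue_plus_5 = t['revenue'] + 5:
  product  rep  revenue  revenue_plus_5
2   Cable  Fay      491             496
9  Gadget  Vic      516             521
7  Gadget  Pia      619             624
4    Bolt  Gus      803             808

2449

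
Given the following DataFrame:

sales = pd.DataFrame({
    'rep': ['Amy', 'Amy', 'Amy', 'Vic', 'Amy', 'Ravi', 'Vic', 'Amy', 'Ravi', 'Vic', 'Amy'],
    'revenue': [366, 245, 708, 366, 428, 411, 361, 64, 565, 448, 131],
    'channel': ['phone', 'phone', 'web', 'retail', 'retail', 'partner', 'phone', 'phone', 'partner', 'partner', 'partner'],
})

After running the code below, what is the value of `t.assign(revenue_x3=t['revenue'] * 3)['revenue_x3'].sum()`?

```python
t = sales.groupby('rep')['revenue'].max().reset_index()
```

group by rep, max of revenue:
rep
Amy     708
Ravi    565
Vic     448
Name: revenue, dtype: int64
reset_index():
    rep  revenue
0   Amy      708
1  Ravi      565
2   Vic      448
add column revenue_x3 = t['revenue'] * 3:
    rep  revenue  revenue_x3
0   Amy      708        2124
1  Ravi      565        1695
2   Vic      448        1344
Finally, sum of column 'revenue_x3' = 5163.

5163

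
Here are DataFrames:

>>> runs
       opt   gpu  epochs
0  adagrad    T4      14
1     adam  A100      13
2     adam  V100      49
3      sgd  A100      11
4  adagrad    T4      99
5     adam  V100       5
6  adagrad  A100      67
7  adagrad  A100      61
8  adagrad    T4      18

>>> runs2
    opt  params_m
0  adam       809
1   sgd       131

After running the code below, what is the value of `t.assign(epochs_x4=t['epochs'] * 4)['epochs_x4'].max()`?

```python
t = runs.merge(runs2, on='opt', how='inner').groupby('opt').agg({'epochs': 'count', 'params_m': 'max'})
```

12

merge on 'opt' (how='inner') → 4 rows:
    opt   gpu  epochs  params_m
0  adam  A100      13       809
1  adam  V100      49       809
2   sgd  A100      11       131
3  adam  V100       5       809
group by opt: count(epochs), max(params_m):
      epochs  params_m
opt                   
adam       3       809
sgd        1       131
add column epochs_x4 = t['epochs'] * 4:
      epochs  params_m  epochs_x4
opt                              
adam       3       809         12
sgd        1       131          4
The max of column 'epochs_x4' is 12.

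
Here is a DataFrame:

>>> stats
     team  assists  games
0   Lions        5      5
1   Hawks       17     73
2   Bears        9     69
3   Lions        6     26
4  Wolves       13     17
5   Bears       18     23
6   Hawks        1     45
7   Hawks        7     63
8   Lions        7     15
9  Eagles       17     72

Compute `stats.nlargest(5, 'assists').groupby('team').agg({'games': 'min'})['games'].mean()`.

take 5 rows with largest assists:
     team  assists  games
5   Bears       18     23
1   Hawks       17     73
9  Eagles       17     72
4  Wolves       13     17
2   Bears        9     69
group by team, min of games:
        games
team         
Bears      23
Eagles     72
Hawks      73
Wolves     17
Finally, mean of column 'games' = 46.25.

46.25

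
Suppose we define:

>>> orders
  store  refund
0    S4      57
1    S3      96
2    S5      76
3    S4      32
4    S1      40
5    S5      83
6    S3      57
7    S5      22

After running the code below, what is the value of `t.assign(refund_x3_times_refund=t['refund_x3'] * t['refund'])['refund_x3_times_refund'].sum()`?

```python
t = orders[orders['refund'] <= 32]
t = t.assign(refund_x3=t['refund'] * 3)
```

4524

filter rows where refund <= 32:
  store  refund
3    S4      32
7    S5      22
add column refund_x3 = t['refund'] * 3:
  store  refund  refund_x3
3    S4      32         96
7    S5      22         66
add column refund_x3_times_refund = t['refund_x3'] * t['refund']:
  store  refund  refund_x3  refund_x3_times_refund
3    S4      32         96                    3072
7    S5      22         66                    1452
So sum() = 4524.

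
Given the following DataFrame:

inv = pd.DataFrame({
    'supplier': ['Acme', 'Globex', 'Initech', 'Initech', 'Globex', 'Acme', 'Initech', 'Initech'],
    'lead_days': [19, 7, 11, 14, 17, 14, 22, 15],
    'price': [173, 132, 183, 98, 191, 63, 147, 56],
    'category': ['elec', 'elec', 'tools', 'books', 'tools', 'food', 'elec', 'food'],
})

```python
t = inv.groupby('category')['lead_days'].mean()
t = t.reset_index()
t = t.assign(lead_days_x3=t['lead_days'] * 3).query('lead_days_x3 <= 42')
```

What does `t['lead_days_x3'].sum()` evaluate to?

84.0

group by category, mean of lead_days:
category
books    14.0
elec     16.0
food     14.5
tools    14.0
Name: lead_days, dtype: float64
reset_index():
  category  lead_days
0    books       14.0
1     elec       16.0
2     food       14.5
3    tools       14.0
add column lead_days_x3 = t['lead_days'] * 3:
  category  lead_days  lead_days_x3
0    books       14.0          42.0
1     elec       16.0          48.0
2     food       14.5          43.5
3    tools       14.0          42.0
filter rows where lead_days_x3 <= 42:
  category  lead_days  lead_days_x3
0    books       14.0          42.0
3    tools       14.0          42.0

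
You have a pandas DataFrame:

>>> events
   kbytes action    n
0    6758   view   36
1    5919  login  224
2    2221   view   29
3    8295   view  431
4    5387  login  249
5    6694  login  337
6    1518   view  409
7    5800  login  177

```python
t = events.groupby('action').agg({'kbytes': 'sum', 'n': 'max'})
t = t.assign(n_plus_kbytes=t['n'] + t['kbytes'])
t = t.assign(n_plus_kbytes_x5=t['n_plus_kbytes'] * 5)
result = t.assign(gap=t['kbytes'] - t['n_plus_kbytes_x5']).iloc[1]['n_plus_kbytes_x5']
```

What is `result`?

group by action: sum(kbytes), max(n):
        kbytes    n
action             
login    23800  337
view     18792  431
add column n_plus_kbytes = t['n'] + t['kbytes']:
        kbytes    n  n_plus_kbytes
action                            
login    23800  337          24137
view     18792  431          19223
add column n_plus_kbytes_x5 = t['n_plus_kbytes'] * 5:
        kbytes    n  n_plus_kbytes  n_plus_kbytes_x5
action                                              
login    23800  337          24137            120685
view     18792  431          19223             96115
add column gap = t['kbytes'] - t['n_plus_kbytes_x5']:
        kbytes    n  n_plus_kbytes  n_plus_kbytes_x5    gap
action                                                     
login    23800  337          24137            120685 -96885
view     18792  431          19223             96115 -77323
Then the value at position 1, column 'n_plus_kbytes_x5': 96115

96115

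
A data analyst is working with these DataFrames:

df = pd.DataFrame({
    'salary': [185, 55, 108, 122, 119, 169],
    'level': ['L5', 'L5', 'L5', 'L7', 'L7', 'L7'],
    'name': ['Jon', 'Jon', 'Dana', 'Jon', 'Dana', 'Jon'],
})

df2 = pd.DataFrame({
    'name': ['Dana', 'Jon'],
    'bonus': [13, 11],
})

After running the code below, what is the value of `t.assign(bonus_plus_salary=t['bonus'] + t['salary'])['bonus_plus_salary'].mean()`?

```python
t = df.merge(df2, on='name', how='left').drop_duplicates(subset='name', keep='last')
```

merge on 'name' (how='left') → 6 rows:
   salary level  name  bonus
0     185    L5   Jon     11
1      55    L5   Jon     11
2     108    L5  Dana     13
3     122    L7   Jon     11
4     119    L7  Dana     13
5     169    L7   Jon     11
drop duplicate name (keep=last):
   salary level  name  bonus
4     119    L7  Dana     13
5     169    L7   Jon     11
add column bonus_plus_salary = t['bonus'] + t['salary']:
   salary level  name  bonus  bonus_plus_salary
4     119    L7  Dana     13                132
5     169    L7   Jon     11                180

156.0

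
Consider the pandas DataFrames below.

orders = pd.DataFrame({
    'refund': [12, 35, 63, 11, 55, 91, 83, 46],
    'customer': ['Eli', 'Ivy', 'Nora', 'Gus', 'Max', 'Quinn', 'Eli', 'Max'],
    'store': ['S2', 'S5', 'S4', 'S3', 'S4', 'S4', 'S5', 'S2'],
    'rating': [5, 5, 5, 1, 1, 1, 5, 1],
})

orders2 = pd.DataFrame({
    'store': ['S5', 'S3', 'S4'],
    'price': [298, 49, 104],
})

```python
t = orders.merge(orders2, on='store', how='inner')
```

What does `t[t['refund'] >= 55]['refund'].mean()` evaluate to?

merge on 'store' (how='inner') → 6 rows:
   refund customer store  rating  price
0      35      Ivy    S5       5    298
1      63     Nora    S4       5    104
2      11      Gus    S3       1     49
3      55      Max    S4       1    104
4      91    Quinn    S4       1    104
5      83      Eli    S5       5    298
filter rows where refund >= 55:
   refund customer store  rating  price
1      63     Nora    S4       5    104
3      55      Max    S4       1    104
4      91    Quinn    S4       1    104
5      83      Eli    S5       5    298
Reading off the mean of column 'refund', we get 73.0.

73.0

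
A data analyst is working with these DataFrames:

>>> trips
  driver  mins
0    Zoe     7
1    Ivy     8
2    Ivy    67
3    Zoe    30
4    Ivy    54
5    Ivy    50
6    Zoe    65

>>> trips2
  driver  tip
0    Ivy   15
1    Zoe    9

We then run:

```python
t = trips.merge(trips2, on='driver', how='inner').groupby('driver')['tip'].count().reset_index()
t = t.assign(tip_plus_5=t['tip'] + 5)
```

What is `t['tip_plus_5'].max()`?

9

merge on 'driver' (how='inner') → 7 rows:
  driver  mins  tip
0    Zoe     7    9
1    Ivy     8   15
2    Ivy    67   15
3    Zoe    30    9
4    Ivy    54   15
5    Ivy    50   15
6    Zoe    65    9
group by driver, count of tip:
driver
Ivy    4
Zoe    3
Name: tip, dtype: int64
reset_index():
  driver  tip
0    Ivy    4
1    Zoe    3
add column tip_plus_5 = t['tip'] + 5:
  driver  tip  tip_plus_5
0    Ivy    4           9
1    Zoe    3           8
The max of column 'tip_plus_5' is 9.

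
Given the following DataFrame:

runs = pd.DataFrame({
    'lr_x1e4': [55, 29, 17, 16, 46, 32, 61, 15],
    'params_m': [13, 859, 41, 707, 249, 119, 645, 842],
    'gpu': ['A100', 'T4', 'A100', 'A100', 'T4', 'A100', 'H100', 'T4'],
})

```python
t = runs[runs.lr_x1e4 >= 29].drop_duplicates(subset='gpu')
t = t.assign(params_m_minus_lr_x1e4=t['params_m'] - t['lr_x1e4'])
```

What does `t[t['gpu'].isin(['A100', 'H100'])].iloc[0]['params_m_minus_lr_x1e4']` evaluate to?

-42

filter rows where lr_x1e4 >= 29:
   lr_x1e4  params_m   gpu
0       55        13  A100
1       29       859    T4
4       46       249    T4
5       32       119  A100
6       61       645  H100
drop duplicate gpu (keep=first):
   lr_x1e4  params_m   gpu
0       55        13  A100
1       29       859    T4
6       61       645  H100
add column params_m_minus_lr_x1e4 = t['params_m'] - t['lr_x1e4']:
   lr_x1e4  params_m   gpu  params_m_minus_lr_x1e4
0       55        13  A100                     -42
1       29       859    T4                     830
6       61       645  H100                     584
filter rows where gpu in ['A100', 'H100']:
   lr_x1e4  params_m   gpu  params_m_minus_lr_x1e4
0       55        13  A100                     -42
6       61       645  H100                     584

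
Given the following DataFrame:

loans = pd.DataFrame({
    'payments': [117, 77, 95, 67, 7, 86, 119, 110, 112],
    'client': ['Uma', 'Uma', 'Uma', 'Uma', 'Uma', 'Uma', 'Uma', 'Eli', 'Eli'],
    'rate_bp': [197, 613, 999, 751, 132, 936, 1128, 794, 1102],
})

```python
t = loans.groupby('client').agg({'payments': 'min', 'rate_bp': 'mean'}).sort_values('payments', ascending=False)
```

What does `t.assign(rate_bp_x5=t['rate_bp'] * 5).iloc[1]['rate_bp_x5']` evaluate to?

3397.14285714

group by client: min(payments), mean(rate_bp):
        payments     rate_bp
client                      
Eli          110  948.000000
Uma            7  679.428571
sort by payments descending:
        payments     rate_bp
client                      
Eli          110  948.000000
Uma            7  679.428571
add column rate_bp_x5 = t['rate_bp'] * 5:
        payments     rate_bp   rate_bp_x5
client                                   
Eli          110  948.000000  4740.000000
Uma            7  679.428571  3397.142857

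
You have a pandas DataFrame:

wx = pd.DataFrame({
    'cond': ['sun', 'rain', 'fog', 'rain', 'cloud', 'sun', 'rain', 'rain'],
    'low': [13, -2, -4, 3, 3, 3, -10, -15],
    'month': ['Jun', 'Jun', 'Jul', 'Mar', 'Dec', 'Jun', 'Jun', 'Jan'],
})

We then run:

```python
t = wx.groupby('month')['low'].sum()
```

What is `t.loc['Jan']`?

group by month, sum of low:
month
Dec     3
Jan   -15
Jul    -4
Jun     4
Mar     3
Name: low, dtype: int64
Then the value at index 'Jan': -15

-15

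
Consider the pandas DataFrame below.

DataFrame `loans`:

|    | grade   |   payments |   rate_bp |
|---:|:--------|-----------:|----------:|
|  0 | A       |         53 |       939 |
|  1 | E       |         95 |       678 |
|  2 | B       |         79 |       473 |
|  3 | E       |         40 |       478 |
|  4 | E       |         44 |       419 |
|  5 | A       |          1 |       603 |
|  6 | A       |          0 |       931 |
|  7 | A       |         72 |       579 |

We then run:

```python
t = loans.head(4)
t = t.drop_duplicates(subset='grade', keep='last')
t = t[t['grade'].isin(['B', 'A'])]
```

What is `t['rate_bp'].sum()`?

1412

take first 4 rows:
  grade  payments  rate_bp
0     A        53      939
1     E        95      678
2     B        79      473
3     E        40      478
drop duplicate grade (keep=last):
  grade  payments  rate_bp
0     A        53      939
2     B        79      473
3     E        40      478
filter rows where grade in ['B', 'A']:
  grade  payments  rate_bp
0     A        53      939
2     B        79      473
Reading off the sum of column 'rate_bp', we get 1412.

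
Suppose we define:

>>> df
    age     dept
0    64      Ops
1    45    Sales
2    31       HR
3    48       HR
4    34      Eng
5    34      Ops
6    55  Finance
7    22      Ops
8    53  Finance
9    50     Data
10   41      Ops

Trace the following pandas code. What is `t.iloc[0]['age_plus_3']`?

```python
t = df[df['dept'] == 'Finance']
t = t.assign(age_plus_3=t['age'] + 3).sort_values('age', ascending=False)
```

58

filter rows where dept == 'Finance':
   age     dept
6   55  Finance
8   53  Finance
add column age_plus_3 = t['age'] + 3:
   age     dept  age_plus_3
6   55  Finance          58
8   53  Finance          56
sort by age descending:
   age     dept  age_plus_3
6   55  Finance          58
8   53  Finance          56
Taking the value at position 0, column 'age_plus_3' gives 58.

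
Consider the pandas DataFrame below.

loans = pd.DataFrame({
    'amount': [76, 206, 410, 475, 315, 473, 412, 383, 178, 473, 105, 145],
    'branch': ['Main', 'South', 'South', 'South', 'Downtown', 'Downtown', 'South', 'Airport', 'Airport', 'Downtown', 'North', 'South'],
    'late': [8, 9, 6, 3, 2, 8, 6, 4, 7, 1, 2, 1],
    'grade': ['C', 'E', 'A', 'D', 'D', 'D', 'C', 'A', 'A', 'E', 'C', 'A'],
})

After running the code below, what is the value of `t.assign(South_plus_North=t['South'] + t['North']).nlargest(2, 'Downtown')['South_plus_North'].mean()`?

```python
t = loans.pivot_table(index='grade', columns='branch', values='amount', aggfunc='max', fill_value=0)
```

340.5

pivot: rows=grade, cols=branch, max(amount):
branch  Airport  Downtown  Main  North  South
grade                                        
A           383         0     0      0    410
C             0         0    76    105    412
D             0       473     0      0    475
E             0       473     0      0    206
add column South_plus_North = t['South'] + t['North']:
branch  Airport  Downtown  Main  North  South  South_plus_North
grade                                                          
A           383         0     0      0    410               410
C             0         0    76    105    412               517
D             0       473     0      0    475               475
E             0       473     0      0    206               206
take 2 rows with largest Downtown:
branch  Airport  Downtown  Main  North  South  South_plus_North
grade                                                          
D             0       473     0      0    475               475
E             0       473     0      0    206               206
Then the mean of column 'South_plus_North': 340.5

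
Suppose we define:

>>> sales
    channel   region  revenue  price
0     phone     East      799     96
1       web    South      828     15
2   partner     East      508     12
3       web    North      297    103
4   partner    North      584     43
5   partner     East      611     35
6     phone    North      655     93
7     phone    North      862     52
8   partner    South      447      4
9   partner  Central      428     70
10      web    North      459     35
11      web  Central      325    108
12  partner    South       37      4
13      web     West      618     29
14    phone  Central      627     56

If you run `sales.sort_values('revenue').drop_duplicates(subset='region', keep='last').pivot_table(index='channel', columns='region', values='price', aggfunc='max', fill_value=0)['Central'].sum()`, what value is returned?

56

sort by revenue:
    channel   region  revenue  price
12  partner    South       37      4
3       web    North      297    103
11      web  Central      325    108
9   partner  Central      428     70
8   partner    South      447      4
10      web    North      459     35
2   partner     East      508     12
4   partner    North      584     43
5   partner     East      611     35
13      web     West      618     29
14    phone  Central      627     56
6     phone    North      655     93
0     phone     East      799     96
1       web    South      828     15
7     phone    North      862     52
drop duplicate region (keep=last):
   channel   region  revenue  price
13     web     West      618     29
14   phone  Central      627     56
0    phone     East      799     96
1      web    South      828     15
7    phone    North      862     52
pivot: rows=channel, cols=region, max(price):
region   Central  East  North  South  West
channel                                   
phone         56    96     52      0     0
web            0     0      0     15    29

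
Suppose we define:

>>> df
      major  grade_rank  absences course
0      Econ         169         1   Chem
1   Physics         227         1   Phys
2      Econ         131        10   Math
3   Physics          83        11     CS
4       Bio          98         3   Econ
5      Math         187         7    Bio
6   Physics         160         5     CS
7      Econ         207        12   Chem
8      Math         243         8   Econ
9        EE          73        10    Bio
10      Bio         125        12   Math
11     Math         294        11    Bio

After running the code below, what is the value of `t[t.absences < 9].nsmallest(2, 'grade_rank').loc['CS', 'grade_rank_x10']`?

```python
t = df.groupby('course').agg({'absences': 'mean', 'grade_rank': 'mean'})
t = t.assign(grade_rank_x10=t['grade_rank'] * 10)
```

group by course: mean(absences), mean(grade_rank):
         absences  grade_rank
course                       
Bio      9.333333  184.666667
CS       8.000000  121.500000
Chem     6.500000  188.000000
Econ     5.500000  170.500000
Math    11.000000  128.000000
Phys     1.000000  227.000000
add column grade_rank_x10 = t['grade_rank'] * 10:
         absences  grade_rank  grade_rank_x10
course                                       
Bio      9.333333  184.666667     1846.666667
CS       8.000000  121.500000     1215.000000
Chem     6.500000  188.000000     1880.000000
Econ     5.500000  170.500000     1705.000000
Math    11.000000  128.000000     1280.000000
Phys     1.000000  227.000000     2270.000000
filter rows where absences < 9:
        absences  grade_rank  grade_rank_x10
course                                      
CS           8.0       121.5          1215.0
Chem         6.5       188.0          1880.0
Econ         5.5       170.5          1705.0
Phys         1.0       227.0          2270.0
take 2 rows with smallest grade_rank:
        absences  grade_rank  grade_rank_x10
course                                      
CS           8.0       121.5          1215.0
Econ         5.5       170.5          1705.0

1215.0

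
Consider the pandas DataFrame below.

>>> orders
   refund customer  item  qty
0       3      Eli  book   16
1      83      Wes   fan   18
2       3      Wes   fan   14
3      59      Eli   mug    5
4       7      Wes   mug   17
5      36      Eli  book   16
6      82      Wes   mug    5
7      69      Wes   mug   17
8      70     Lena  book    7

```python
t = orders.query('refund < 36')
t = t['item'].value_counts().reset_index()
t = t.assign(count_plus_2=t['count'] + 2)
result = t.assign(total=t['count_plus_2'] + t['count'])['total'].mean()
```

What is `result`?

4.0

filter rows where refund < 36:
   refund customer  item  qty
0       3      Eli  book   16
2       3      Wes   fan   14
4       7      Wes   mug   17
value_counts of item:
item
book    1
fan     1
mug     1
Name: count, dtype: int64
reset_index():
   item  count
0  book      1
1   fan      1
2   mug      1
add column count_plus_2 = t['count'] + 2:
   item  count  count_plus_2
0  book      1             3
1   fan      1             3
2   mug      1             3
add column total = t['count_plus_2'] + t['count']:
   item  count  count_plus_2  total
0  book      1             3      4
1   fan      1             3      4
2   mug      1             3      4
Finally, mean of column 'total' = 4.0.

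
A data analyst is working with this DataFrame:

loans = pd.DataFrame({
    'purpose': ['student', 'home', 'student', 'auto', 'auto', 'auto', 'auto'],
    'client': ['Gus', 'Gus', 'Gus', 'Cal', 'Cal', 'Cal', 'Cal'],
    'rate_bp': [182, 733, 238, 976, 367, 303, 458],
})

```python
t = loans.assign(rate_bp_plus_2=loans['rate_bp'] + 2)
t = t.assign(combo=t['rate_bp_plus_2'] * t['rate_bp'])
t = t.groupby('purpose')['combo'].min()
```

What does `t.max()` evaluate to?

538755

add column rate_bp_plus_2 = loans['rate_bp'] + 2:
   purpose client  rate_bp  rate_bp_plus_2
0  student    Gus      182             184
1     home    Gus      733             735
2  student    Gus      238             240
3     auto    Cal      976             978
4     auto    Cal      367             369
5     auto    Cal      303             305
6     auto    Cal      458             460
add column combo = t['rate_bp_plus_2'] * t['rate_bp']:
   purpose client  rate_bp  rate_bp_plus_2   combo
0  student    Gus      182             184   33488
1     home    Gus      733             735  538755
2  student    Gus      238             240   57120
3     auto    Cal      976             978  954528
4     auto    Cal      367             369  135423
5     auto    Cal      303             305   92415
6     auto    Cal      458             460  210680
group by purpose, min of combo:
purpose
auto        92415
home       538755
student     33488
Name: combo, dtype: int64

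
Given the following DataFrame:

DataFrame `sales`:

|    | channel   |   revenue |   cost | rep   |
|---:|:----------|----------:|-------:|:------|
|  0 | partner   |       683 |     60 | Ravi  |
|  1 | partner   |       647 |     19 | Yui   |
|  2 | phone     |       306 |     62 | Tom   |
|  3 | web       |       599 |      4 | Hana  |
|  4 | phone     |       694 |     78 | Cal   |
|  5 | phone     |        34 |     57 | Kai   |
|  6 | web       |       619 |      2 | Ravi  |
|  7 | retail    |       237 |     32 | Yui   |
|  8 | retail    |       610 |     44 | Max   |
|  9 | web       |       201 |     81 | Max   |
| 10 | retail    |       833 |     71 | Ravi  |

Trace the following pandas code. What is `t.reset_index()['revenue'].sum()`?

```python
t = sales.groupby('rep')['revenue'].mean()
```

group by rep, mean of revenue:
rep
Cal     694.000000
Hana    599.000000
Kai      34.000000
Max     405.500000
Ravi    711.666667
Tom     306.000000
Yui     442.000000
Name: revenue, dtype: float64
reset_index():
    rep     revenue
0   Cal  694.000000
1  Hana  599.000000
2   Kai   34.000000
3   Max  405.500000
4  Ravi  711.666667
5   Tom  306.000000
6   Yui  442.000000
Then the sum of column 'revenue': 3192.16666667

3192.16666667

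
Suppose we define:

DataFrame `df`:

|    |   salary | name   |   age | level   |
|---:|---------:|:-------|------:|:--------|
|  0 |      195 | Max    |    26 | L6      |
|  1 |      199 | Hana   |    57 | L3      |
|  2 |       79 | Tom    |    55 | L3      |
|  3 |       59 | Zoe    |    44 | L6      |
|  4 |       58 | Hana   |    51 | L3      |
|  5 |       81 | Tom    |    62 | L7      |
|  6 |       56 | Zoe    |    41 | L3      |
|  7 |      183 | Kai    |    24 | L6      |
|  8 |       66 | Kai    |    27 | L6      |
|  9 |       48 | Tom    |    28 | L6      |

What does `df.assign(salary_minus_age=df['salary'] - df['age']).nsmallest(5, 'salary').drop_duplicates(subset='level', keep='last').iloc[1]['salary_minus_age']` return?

39

add column salary_minus_age = df['salary'] - df['age']:
   salary  name  age level  salary_minus_age
0     195   Max   26    L6               169
1     199  Hana   57    L3               142
2      79   Tom   55    L3                24
3      59   Zoe   44    L6                15
4      58  Hana   51    L3                 7
5      81   Tom   62    L7                19
6      56   Zoe   41    L3                15
7     183   Kai   24    L6               159
8      66   Kai   27    L6                39
9      48   Tom   28    L6                20
take 5 rows with smallest salary:
   salary  name  age level  salary_minus_age
9      48   Tom   28    L6                20
6      56   Zoe   41    L3                15
4      58  Hana   51    L3                 7
3      59   Zoe   44    L6                15
8      66   Kai   27    L6                39
drop duplicate level (keep=last):
   salary  name  age level  salary_minus_age
4      58  Hana   51    L3                 7
8      66   Kai   27    L6                39
Reading off the value at position 1, column 'salary_minus_age', we get 39.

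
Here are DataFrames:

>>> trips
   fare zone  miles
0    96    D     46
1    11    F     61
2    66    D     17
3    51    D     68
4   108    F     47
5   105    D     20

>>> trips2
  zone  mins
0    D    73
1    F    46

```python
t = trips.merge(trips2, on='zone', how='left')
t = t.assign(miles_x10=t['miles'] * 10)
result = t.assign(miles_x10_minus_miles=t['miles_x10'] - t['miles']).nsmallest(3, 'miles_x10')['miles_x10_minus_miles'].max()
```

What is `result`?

merge on 'zone' (how='left') → 6 rows:
   fare zone  miles  mins
0    96    D     46    73
1    11    F     61    46
2    66    D     17    73
3    51    D     68    73
4   108    F     47    46
5   105    D     20    73
add column miles_x10 = t['miles'] * 10:
   fare zone  miles  mins  miles_x10
0    96    D     46    73        460
1    11    F     61    46        610
2    66    D     17    73        170
3    51    D     68    73        680
4   108    F     47    46        470
5   105    D     20    73        200
add column miles_x10_minus_miles = t['miles_x10'] - t['miles']:
   fare zone  miles  mins  miles_x10  miles_x10_minus_miles
0    96    D     46    73        460                    414
1    11    F     61    46        610                    549
2    66    D     17    73        170                    153
3    51    D     68    73        680                    612
4   108    F     47    46        470                    423
5   105    D     20    73        200                    180
take 3 rows with smallest miles_x10:
   fare zone  miles  mins  miles_x10  miles_x10_minus_miles
2    66    D     17    73        170                    153
5   105    D     20    73        200                    180
0    96    D     46    73        460                    414

414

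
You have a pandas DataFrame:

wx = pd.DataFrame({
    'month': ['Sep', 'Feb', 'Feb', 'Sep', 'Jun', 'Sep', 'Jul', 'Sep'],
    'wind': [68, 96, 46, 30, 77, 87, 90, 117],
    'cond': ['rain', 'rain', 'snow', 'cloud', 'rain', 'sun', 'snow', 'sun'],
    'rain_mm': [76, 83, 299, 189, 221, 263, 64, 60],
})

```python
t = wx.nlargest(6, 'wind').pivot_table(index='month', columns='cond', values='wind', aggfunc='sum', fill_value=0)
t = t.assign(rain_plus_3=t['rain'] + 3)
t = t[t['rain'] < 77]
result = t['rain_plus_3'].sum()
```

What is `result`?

take 6 rows with largest wind:
  month  wind  cond  rain_mm
7   Sep   117   sun       60
1   Feb    96  rain       83
6   Jul    90  snow       64
5   Sep    87   sun      263
4   Jun    77  rain      221
0   Sep    68  rain       76
pivot: rows=month, cols=cond, sum(wind):
cond   rain  snow  sun
month                 
Feb      96     0    0
Jul       0    90    0
Jun      77     0    0
Sep      68     0  204
add column rain_plus_3 = t['rain'] + 3:
cond   rain  snow  sun  rain_plus_3
month                              
Feb      96     0    0           99
Jul       0    90    0            3
Jun      77     0    0           80
Sep      68     0  204           71
filter rows where rain < 77:
cond   rain  snow  sun  rain_plus_3
month                              
Jul       0    90    0            3
Sep      68     0  204           71
So sum() = 74.

74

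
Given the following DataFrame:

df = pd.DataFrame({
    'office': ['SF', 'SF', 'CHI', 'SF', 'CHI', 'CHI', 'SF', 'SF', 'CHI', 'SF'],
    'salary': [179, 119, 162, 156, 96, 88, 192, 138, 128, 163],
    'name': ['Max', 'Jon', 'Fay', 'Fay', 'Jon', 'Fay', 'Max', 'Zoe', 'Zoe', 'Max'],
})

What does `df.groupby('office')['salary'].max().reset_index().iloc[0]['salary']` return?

162

group by office, max of salary:
office
CHI    162
SF     192
Name: salary, dtype: int64
reset_index():
  office  salary
0    CHI     162
1     SF     192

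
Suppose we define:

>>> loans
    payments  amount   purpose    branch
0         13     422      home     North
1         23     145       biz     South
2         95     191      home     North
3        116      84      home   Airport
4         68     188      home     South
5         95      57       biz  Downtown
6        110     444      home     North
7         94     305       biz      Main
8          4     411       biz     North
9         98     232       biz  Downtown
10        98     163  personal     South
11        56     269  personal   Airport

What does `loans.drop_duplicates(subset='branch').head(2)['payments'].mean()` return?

drop duplicate branch (keep=first):
   payments  amount purpose    branch
0        13     422    home     North
1        23     145     biz     South
3       116      84    home   Airport
5        95      57     biz  Downtown
7        94     305     biz      Main
take first 2 rows:
   payments  amount purpose branch
0        13     422    home  North
1        23     145     biz  South
Reading off the mean of column 'payments', we get 18.0.

18.0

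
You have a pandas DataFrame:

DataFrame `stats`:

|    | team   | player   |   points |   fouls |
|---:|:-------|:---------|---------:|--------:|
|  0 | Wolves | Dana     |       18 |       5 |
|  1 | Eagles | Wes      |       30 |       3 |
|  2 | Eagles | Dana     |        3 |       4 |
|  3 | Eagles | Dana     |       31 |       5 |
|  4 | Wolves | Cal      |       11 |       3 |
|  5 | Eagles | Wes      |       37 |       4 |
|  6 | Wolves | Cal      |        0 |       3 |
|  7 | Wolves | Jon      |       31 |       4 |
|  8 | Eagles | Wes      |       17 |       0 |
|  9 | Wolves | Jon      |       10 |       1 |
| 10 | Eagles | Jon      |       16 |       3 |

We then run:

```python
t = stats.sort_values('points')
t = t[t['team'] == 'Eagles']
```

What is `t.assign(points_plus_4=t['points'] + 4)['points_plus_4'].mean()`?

26.3333333333

sort by points:
      team player  points  fouls
6   Wolves    Cal       0      3
2   Eagles   Dana       3      4
9   Wolves    Jon      10      1
4   Wolves    Cal      11      3
10  Eagles    Jon      16      3
8   Eagles    Wes      17      0
0   Wolves   Dana      18      5
1   Eagles    Wes      30      3
3   Eagles   Dana      31      5
7   Wolves    Jon      31      4
5   Eagles    Wes      37      4
filter rows where team == 'Eagles':
      team player  points  fouls
2   Eagles   Dana       3      4
10  Eagles    Jon      16      3
8   Eagles    Wes      17      0
1   Eagles    Wes      30      3
3   Eagles   Dana      31      5
5   Eagles    Wes      37      4
add column points_plus_4 = t['points'] + 4:
      team player  points  fouls  points_plus_4
2   Eagles   Dana       3      4              7
10  Eagles    Jon      16      3             20
8   Eagles    Wes      17      0             21
1   Eagles    Wes      30      3             34
3   Eagles   Dana      31      5             35
5   Eagles    Wes      37      4             41
Reading off the mean of column 'points_plus_4', we get 26.3333333333.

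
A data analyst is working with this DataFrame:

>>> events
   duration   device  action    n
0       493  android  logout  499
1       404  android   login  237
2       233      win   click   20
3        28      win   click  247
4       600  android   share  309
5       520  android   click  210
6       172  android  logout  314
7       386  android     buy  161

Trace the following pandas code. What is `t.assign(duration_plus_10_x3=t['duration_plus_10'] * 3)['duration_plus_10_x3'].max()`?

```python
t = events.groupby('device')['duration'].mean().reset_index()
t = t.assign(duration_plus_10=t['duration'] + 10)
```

1317.5

group by device, mean of duration:
device
android    429.166667
win        130.500000
Name: duration, dtype: float64
reset_index():
    device    duration
0  android  429.166667
1      win  130.500000
add column duration_plus_10 = t['duration'] + 10:
    device    duration  duration_plus_10
0  android  429.166667        439.166667
1      win  130.500000        140.500000
add column duration_plus_10_x3 = t['duration_plus_10'] * 3:
    device    duration  duration_plus_10  duration_plus_10_x3
0  android  429.166667        439.166667               1317.5
1      win  130.500000        140.500000                421.5
So max() = 1317.5.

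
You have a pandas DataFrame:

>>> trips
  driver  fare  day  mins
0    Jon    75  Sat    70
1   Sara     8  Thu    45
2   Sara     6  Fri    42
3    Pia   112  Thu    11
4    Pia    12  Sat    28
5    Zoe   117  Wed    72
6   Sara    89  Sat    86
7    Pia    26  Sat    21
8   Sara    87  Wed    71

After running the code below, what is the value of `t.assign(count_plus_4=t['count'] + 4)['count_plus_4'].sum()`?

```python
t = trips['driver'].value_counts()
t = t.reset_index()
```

25

value_counts of driver:
driver
Sara    4
Pia     3
Jon     1
Zoe     1
Name: count, dtype: int64
reset_index():
  driver  count
0   Sara      4
1    Pia      3
2    Jon      1
3    Zoe      1
add column count_plus_4 = t['count'] + 4:
  driver  count  count_plus_4
0   Sara      4             8
1    Pia      3             7
2    Jon      1             5
3    Zoe      1             5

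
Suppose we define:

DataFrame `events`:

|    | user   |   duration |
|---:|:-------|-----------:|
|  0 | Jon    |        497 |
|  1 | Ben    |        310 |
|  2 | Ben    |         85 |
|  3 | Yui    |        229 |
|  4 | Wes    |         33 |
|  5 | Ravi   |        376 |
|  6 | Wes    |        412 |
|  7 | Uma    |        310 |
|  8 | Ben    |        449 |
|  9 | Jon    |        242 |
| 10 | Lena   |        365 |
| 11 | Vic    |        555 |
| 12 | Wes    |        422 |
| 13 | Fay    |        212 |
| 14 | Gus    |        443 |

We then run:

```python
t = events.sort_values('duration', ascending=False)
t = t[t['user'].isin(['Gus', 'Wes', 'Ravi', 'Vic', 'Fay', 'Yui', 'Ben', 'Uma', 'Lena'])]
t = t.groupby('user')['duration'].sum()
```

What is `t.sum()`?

sort by duration descending:
    user  duration
11   Vic       555
0    Jon       497
8    Ben       449
14   Gus       443
12   Wes       422
6    Wes       412
5   Ravi       376
10  Lena       365
1    Ben       310
7    Uma       310
9    Jon       242
3    Yui       229
13   Fay       212
2    Ben        85
4    Wes        33
filter rows where user in ['Gus', 'Wes', 'Ravi', 'Vic', 'Fay', 'Yui', 'Ben', 'Uma', 'Lena']:
    user  duration
11   Vic       555
8    Ben       449
14   Gus       443
12   Wes       422
6    Wes       412
5   Ravi       376
10  Lena       365
1    Ben       310
7    Uma       310
3    Yui       229
13   Fay       212
2    Ben        85
4    Wes        33
group by user, sum of duration:
user
Ben     844
Fay     212
Gus     443
Lena    365
Ravi    376
Uma     310
Vic     555
Wes     867
Yui     229
Name: duration, dtype: int64
Finally, sum of the resulting series = 4201.

4201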